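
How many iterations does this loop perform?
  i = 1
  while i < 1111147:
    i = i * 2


The loop variable doubles each iteration:
i = 1 -> 2 -> 4 -> 8 -> 16 -> 32 -> 64 -> 128 -> 256 -> 512 -> 1024 -> 2048 -> 4096 -> 8192 -> 16384 -> 32768 -> 65536 -> 131072 -> 262144 -> 524288 -> 1048576 -> 2097152 (stop, 2097152 >= 1111147)
Number of doublings = ceil(log2(1111147)) = 21


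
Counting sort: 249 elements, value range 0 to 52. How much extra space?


n = 249 (output array)
k = 53 (count array for 53 distinct values)
Extra space = 249 + 53 = 302


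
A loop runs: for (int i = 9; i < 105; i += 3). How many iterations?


Loop starts at i = 9, increments by 3, stops when i >= 105.
Number of iterations = ceil((105 - 9) / 3)
= ceil(96 / 3)
= 32


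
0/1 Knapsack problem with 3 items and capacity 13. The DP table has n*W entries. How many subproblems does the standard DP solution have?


The DP table is indexed by (item, capacity).
Rows: 3 items
Columns: 13 capacity values (1 to W)
Total subproblems = 3 * 13 = 39


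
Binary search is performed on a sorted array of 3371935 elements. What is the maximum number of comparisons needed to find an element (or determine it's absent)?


Binary search halves the search space each comparison:
  Step 1: search space = 3371935 -> 1685967
  Step 2: search space = 1685967 -> 842983
  Step 3: search space = 842983 -> 421491
  Step 4: search space = 421491 -> 210745
  Step 5: search space = 210745 -> 105372
  Step 6: search space = 105372 -> 52686
  Step 7: search space = 52686 -> 26343
  Step 8: search space = 26343 -> 13171
  Step 9: search space = 13171 -> 6585
  Step 10: search space = 6585 -> 3292
  Step 11: search space = 3292 -> 1646
  Step 12: search space = 1646 -> 823
  Step 13: search space = 823 -> 411
  Step 14: search space = 411 -> 205
  Step 15: search space = 205 -> 102
  Step 16: search space = 102 -> 51
  Step 17: search space = 51 -> 25
  Step 18: search space = 25 -> 12
  Step 19: search space = 12 -> 6
  Step 20: search space = 6 -> 3
  Step 21: search space = 3 -> 1
  Step 22: search space = 1 (final check)
Maximum comparisons = floor(log2(3371935)) + 1 = 21 + 1 = 22


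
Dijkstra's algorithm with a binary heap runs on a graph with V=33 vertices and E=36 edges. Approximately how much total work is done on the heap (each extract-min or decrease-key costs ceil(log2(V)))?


Dijkstra with a binary heap: each vertex is extracted once, each edge may relax once.
Each heap operation costs O(log V).
V + E = 33 + 36 = 69
ceil(log2(33)) = 6 (since 2^5 = 32 < 33 <= 64 = 2^6)
Total heap work = (V+E) * ceil(log2(V)) = 69 * 6 = 414


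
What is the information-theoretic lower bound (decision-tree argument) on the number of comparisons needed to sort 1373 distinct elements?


A binary decision tree of height h has at most 2^h leaves and needs at least n! of them, so h >= ceil(log2(n!)).
1373! is far too large to multiply out, so use Stirling's series:
  ln(n!) ~ n ln n - n + (1/2) ln(2 pi n) + 1/(12n)  (error below 1/(360 n^3), negligible here)
  ln(1373) = 7.2247534
  n ln n = 1373 * 7.2247534 = 9919.5864
  (1/2) ln(2 pi * 1373) = (1/2) ln(8626.8134) = 4.5313
  1/(12*1373) = 0.0001
  ln(1373!) ~ 9919.5864 - 1373 + 4.5313 + 0.0001 = 8551.1178
Convert to base 2: log2(1373!) = 8551.1178 / ln 2 = 8551.1178 / 0.69314718 = 12336.6553
ceil(12336.6553) = 12337


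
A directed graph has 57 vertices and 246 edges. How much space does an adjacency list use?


Adjacency list: one list head per vertex + one entry per edge
Vertex heads: 57
Edge entries: 246
Total = 57 + 246 = 303


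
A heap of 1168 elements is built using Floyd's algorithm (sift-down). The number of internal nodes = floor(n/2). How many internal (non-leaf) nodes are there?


Leaf nodes occupy roughly half the array.
Sift-down is called for each internal node, starting from the last one.
Internal nodes = floor(n/2) = floor(1168/2) = 584


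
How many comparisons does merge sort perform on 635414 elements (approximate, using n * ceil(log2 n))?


Recursion depth: ceil(log2(635414)) = 20
Each recursion level merges n = 635414 elements
Total = 635414 * 20 = 12708280


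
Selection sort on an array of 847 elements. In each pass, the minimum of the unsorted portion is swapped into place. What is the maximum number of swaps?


Selection sort performs one swap per pass:
  Pass 1: find min in positions 0 to 846, swap with position 0
  Pass 2: find min in positions 1 to 846, swap with position 1
  Pass 3: find min in positions 2 to 846, swap with position 2
  Pass 4: find min in positions 3 to 846, swap with position 3
  Pass 5: find min in positions 4 to 846, swap with position 4
  ... (841 more passes)
Total passes (and swaps) = n - 1 = 847 - 1 = 846


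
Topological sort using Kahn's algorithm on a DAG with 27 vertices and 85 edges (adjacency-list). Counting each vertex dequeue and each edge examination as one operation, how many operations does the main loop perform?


Kahn's algorithm:
  1. Compute in-degrees: O(V + E)
  2. Process queue: each vertex dequeued once (O(V))
     each edge examined once (O(E))
Total = V + E = 27 + 85 = 112


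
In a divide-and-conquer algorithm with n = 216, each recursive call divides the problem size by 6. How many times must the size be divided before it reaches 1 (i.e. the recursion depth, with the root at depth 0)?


Number of divisions = log_6(216)
Sizes: 216 -> 36 -> 6 -> 1 (3 divisions)
Recursion depth = 3


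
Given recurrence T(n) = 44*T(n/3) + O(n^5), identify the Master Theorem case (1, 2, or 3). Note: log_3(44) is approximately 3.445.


Master Theorem parameters: a=44, b=3, c=5
log_b(a) = 3.445
Compare b^c with a: 3^5 = 243 > 44, so c > log_b(a).
Comparing c=5 vs log_b(a)=3.445:
5 > 3.445 => Case 3
Result: T(n) = O(n^5)
Master Theorem case = 3


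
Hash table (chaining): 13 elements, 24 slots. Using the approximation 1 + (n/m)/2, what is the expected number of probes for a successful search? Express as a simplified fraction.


Computing expected probes:
alpha = 13/24
= 1 + alpha/2
= 1 + 13/(2*24)
= (2*24 + 13) / (2*24)
= 61/48


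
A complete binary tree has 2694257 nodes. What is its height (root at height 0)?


In a complete binary tree, level k holds nodes 2^k .. 2^(k+1)-1 (1-indexed).
Height = floor(log2(n)) = floor(log2(2694257)) = 21
Check: 2^21 = 2097152 <= 2694257 < 4194304 = 2^22


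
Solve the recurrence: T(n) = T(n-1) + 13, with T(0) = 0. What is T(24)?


Unrolling the recurrence:
T(24) = T(23) + 13
       = T(22) + 13 + 13
       = T(21) + 13*3
       ...
       = T(0) + 13*24
       = 0 + 312 = 312


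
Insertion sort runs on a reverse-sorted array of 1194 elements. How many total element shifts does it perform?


Sum of shifts = 1 + 2 + 3 + ... + 1193
= 1194 * 1193 / 2
= 1424442 / 2
= 712221


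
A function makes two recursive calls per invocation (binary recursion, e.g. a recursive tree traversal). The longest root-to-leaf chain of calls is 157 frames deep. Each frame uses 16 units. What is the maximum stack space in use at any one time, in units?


Binary recursion: the two calls run one after the other, so only one root-to-leaf chain of frames is on the stack at a time.
Maximum depth (longest chain) = 157 frames
Each frame = 16 units
Max stack space = 157 * 16 = 2512


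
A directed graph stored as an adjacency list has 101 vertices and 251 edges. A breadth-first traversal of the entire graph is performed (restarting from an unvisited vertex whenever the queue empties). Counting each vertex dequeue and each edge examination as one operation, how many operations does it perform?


A full BFS traversal dequeues each vertex once and examines each edge once.
Vertex visits: 101
Edge visits: 251
V + E = 101 + 251 = 352


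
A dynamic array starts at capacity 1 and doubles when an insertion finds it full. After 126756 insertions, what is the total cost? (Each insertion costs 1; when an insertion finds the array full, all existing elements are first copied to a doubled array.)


Insertion cost: 126756 (one per element)
Resizes occur just before inserting elements 2, 3, 5, 9, ...
Elements copied at each resize: 1 + 2 + 4 + 8 + 16 + 32 + 64 + 128 + 256 + 512 + 1024 + 2048 + 4096 + 8192 + 16384 + 32768 + 65536
Sum of copies = 131071 (geometric series: 2^k - 1)
Total = 126756 + 131071 = 257827


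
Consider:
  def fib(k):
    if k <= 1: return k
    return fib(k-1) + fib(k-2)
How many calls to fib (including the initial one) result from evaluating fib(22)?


Let C(m) = total calls to evaluate fib(m). Then C(0)=C(1)=1, and
C(m) = 1 + C(m-1) + C(m-2) for m >= 2.
Build the table (each entry = 1 + previous two):
  C(0) = 1
  C(1) = 1
  C(2) = 1 + 1 + 1 = 3
  C(3) = 1 + 3 + 1 = 5
  C(4) = 1 + 5 + 3 = 9
  C(5) = 1 + 9 + 5 = 15
  C(6) = 1 + 15 + 9 = 25
  C(7) = 1 + 25 + 15 = 41
  C(8) = 1 + 41 + 25 = 67
  C(9) = 1 + 67 + 41 = 109
  C(10) = 1 + 109 + 67 = 177
  C(11) = 1 + 177 + 109 = 287
  C(12) = 1 + 287 + 177 = 465
  C(13) = 1 + 465 + 287 = 753
  C(14) = 1 + 753 + 465 = 1219
  C(15) = 1 + 1219 + 753 = 1973
  C(16) = 1 + 1973 + 1219 = 3193
  C(17) = 1 + 3193 + 1973 = 5167
  C(18) = 1 + 5167 + 3193 = 8361
  C(19) = 1 + 8361 + 5167 = 13529
  C(20) = 1 + 13529 + 8361 = 21891
  C(21) = 1 + 21891 + 13529 = 35421
  C(22) = 1 + 35421 + 21891 = 57313
Total calls for fib(22) = 57313


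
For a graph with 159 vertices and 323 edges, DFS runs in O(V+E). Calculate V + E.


A full DFS traversal visits each vertex once and examines each edge once.
V = 159
E = 323
Sum = 159 + 323 = 482


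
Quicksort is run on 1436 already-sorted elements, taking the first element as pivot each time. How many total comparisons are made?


Sum of comparisons per partition:
1435 + 1434 + ... + 1 + 0
= 1436 * (1436 - 1) / 2
= 1436 * 1435 / 2
= 1030330


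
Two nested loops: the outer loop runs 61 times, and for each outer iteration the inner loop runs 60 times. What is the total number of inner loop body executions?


Outer loop: 61 iterations
Inner loop: 60 iterations per outer iteration
Total = 61 * 60 = 3660


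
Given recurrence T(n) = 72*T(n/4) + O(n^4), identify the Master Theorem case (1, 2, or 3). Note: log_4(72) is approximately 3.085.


Master Theorem parameters: a=72, b=4, c=4
log_b(a) = 3.085
Compare b^c with a: 4^4 = 256 > 72, so c > log_b(a).
Comparing c=4 vs log_b(a)=3.085:
4 > 3.085 => Case 3
Result: T(n) = O(n^4)
Master Theorem case = 3


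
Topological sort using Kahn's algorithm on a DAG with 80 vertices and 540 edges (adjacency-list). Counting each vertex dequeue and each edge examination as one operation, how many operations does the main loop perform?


Kahn's algorithm:
  1. Compute in-degrees: O(V + E)
  2. Process queue: each vertex dequeued once (O(V))
     each edge examined once (O(E))
Total = V + E = 80 + 540 = 620


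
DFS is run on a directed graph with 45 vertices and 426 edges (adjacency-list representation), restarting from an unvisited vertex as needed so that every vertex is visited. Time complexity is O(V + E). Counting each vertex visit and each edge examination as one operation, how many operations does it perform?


A full DFS traversal processes each vertex exactly once (push/pop on stack).
Each directed edge is examined once.
V = 45, E = 426
V + E = 471


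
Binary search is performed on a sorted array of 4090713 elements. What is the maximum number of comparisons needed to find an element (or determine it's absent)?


Binary search halves the search space each comparison:
  Step 1: search space = 4090713 -> 2045356
  Step 2: search space = 2045356 -> 1022678
  Step 3: search space = 1022678 -> 511339
  Step 4: search space = 511339 -> 255669
  Step 5: search space = 255669 -> 127834
  Step 6: search space = 127834 -> 63917
  Step 7: search space = 63917 -> 31958
  Step 8: search space = 31958 -> 15979
  Step 9: search space = 15979 -> 7989
  Step 10: search space = 7989 -> 3994
  Step 11: search space = 3994 -> 1997
  Step 12: search space = 1997 -> 998
  Step 13: search space = 998 -> 499
  Step 14: search space = 499 -> 249
  Step 15: search space = 249 -> 124
  Step 16: search space = 124 -> 62
  Step 17: search space = 62 -> 31
  Step 18: search space = 31 -> 15
  Step 19: search space = 15 -> 7
  Step 20: search space = 7 -> 3
  Step 21: search space = 3 -> 1
  Step 22: search space = 1 (final check)
Maximum comparisons = floor(log2(4090713)) + 1 = 21 + 1 = 22


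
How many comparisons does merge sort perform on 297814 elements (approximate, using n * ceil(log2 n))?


Recursion depth: ceil(log2(297814)) = 19
Each recursion level merges n = 297814 elements
Total = 297814 * 19 = 5658466


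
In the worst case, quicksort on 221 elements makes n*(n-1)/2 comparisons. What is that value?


Sum of comparisons per partition:
220 + 219 + ... + 1 + 0
= 221 * (221 - 1) / 2
= 221 * 220 / 2
= 24310


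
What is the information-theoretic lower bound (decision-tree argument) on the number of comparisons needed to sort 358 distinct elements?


A binary decision tree of height h has at most 2^h leaves and needs at least n! of them, so h >= ceil(log2(n!)).
358! is far too large to multiply out, so use Stirling's series:
  ln(n!) ~ n ln n - n + (1/2) ln(2 pi n) + 1/(12n)  (error below 1/(360 n^3), negligible here)
  ln(358) = 5.8805330
  n ln n = 358 * 5.8805330 = 2105.2308
  (1/2) ln(2 pi * 358) = (1/2) ln(2249.3803) = 3.8592
  1/(12*358) = 0.0002
  ln(358!) ~ 2105.2308 - 358 + 3.8592 + 0.0002 = 1751.0902
Convert to base 2: log2(358!) = 1751.0902 / ln 2 = 1751.0902 / 0.69314718 = 2526.2891
ceil(2526.2891) = 2527


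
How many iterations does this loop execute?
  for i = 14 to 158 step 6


The loop variable i takes values starting at 14 and increments by 6 each iteration.
Sequence: i = 14, 20, 26, 32, 38, 44, 50, 56, 62, ...
The upper bound 158 is inclusive, so the count is floor((last - first) / step) + 1:
floor((158 - 14) / 6) + 1 = floor(144/6) + 1 = 24 + 1 = 25


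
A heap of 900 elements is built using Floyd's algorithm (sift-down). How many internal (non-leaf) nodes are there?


Leaf nodes occupy roughly half the array.
Sift-down is called for each internal node, starting from the last one.
Internal nodes = floor(n/2) = floor(900/2) = 450


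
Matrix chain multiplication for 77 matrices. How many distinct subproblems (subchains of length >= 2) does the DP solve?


Subproblems are indexed by (i, j) where i < j.
Number of such pairs = n*(n-1)/2
= 77 * 76 / 2
= 2926


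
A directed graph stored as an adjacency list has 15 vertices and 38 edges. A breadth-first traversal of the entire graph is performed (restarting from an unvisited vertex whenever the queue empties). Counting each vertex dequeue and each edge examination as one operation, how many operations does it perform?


A full BFS traversal dequeues each vertex once and examines each edge once.
Vertex visits: 15
Edge visits: 38
V + E = 15 + 38 = 53


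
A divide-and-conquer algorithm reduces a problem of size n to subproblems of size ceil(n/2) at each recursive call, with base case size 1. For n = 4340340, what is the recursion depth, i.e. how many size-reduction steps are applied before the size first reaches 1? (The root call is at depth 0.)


Each step divides the size by 2 (rounding up); after k steps the size is ceil(n/2^k), which equals 1 exactly when 2^k >= n.
So the depth is the smallest k with 2^k >= 4340340, i.e. ceil(log_2(4340340)).
2^22 = 4194304 < 4340340 <= 8388608 = 2^23
Recursion depth = 23


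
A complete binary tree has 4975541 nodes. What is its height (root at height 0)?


In a complete binary tree, level k holds nodes 2^k .. 2^(k+1)-1 (1-indexed).
Height = floor(log2(n)) = floor(log2(4975541)) = 22
Check: 2^22 = 4194304 <= 4975541 < 8388608 = 2^23


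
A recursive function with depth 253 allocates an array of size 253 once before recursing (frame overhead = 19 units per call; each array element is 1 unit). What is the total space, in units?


Array allocation: 253 units (allocated once)
Stack frames: 253 deep * 19 per frame = 4807 units
Total = 253 + 4807 = 5060


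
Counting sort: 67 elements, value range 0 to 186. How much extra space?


n = 67 (output array)
k = 187 (count array for 187 distinct values)
Extra space = 67 + 187 = 254


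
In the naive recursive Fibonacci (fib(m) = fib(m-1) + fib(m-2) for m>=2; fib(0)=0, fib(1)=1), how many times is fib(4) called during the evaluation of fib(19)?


Let N(m) = number of times fib(m) is called while evaluating fib(19).
N(19) = 1 (the initial call).
N(18) = 1 (only fib(19) calls it).
For 1 <= m <= 17: fib(m) is called by fib(m+1) and fib(m+2), so
  N(m) = N(m+1) + N(m+2).
fib(0) is called only by fib(2), so N(0) = N(2).
Walk down from m=19:
  N(19)=1, N(18)=1, N(17)=2, N(16)=3, N(15)=5, N(14)=8, N(13)=13, N(12)=21, N(11)=34, N(10)=55, N(9)=89, N(8)=144, N(7)=233, N(6)=377, N(5)=610, N(4)=987
N(4) = 987


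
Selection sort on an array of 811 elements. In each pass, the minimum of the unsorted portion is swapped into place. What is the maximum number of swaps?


Selection sort performs one swap per pass:
  Pass 1: find min in positions 0 to 810, swap with position 0
  Pass 2: find min in positions 1 to 810, swap with position 1
  Pass 3: find min in positions 2 to 810, swap with position 2
  Pass 4: find min in positions 3 to 810, swap with position 3
  Pass 5: find min in positions 4 to 810, swap with position 4
  ... (805 more passes)
Total passes (and swaps) = n - 1 = 811 - 1 = 810


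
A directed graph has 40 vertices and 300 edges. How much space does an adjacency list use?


Adjacency list: one list head per vertex + one entry per edge
Vertex heads: 40
Edge entries: 300
Total = 40 + 300 = 340


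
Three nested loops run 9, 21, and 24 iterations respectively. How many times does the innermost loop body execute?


Loop 1 (outermost): 9 iterations
Loop 2 (middle): 21 iterations per outer
Loop 3 (innermost): 24 iterations per middle
Total = 9 * 21 * 24 = 4536


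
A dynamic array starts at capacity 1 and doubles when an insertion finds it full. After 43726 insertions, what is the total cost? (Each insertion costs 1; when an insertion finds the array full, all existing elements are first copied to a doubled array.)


Insertion cost: 43726 (one per element)
Resizes occur just before inserting elements 2, 3, 5, 9, ...
Elements copied at each resize: 1 + 2 + 4 + 8 + 16 + 32 + 64 + 128 + 256 + 512 + 1024 + 2048 + 4096 + 8192 + 16384 + 32768
Sum of copies = 65535 (geometric series: 2^k - 1)
Total = 43726 + 65535 = 109261


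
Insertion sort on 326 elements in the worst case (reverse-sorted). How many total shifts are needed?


In the worst case (reverse-sorted), each element shifts past all previous:
  Element 1: 1 shifts
  Element 2: 2 shifts
  Element 3: 3 shifts
  Element 4: 4 shifts
  Element 5: 5 shifts
  ...
  Element 325: 325 shifts
Total = 1 + 2 + ... + 325
= 326*(326-1)/2 = 52975


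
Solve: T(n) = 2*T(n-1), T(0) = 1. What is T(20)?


Unrolling:
T(20) = 2*T(19) = 2^2*T(18) = ... = 2^20*T(0)
= 2^20 * 1
= 1048576 * 1 = 1048576


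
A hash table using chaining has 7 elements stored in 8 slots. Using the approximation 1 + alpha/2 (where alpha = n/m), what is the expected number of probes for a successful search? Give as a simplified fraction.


Load factor alpha = n/m = 7/8
Expected probes = 1 + alpha/2 = 1 + 7/(2*8)
= 1 + 7/16
= 16/16 + 7/16
= 23/16


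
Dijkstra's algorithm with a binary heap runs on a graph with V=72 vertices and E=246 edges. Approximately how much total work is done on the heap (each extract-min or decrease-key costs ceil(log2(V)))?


Dijkstra with a binary heap: each vertex is extracted once, each edge may relax once.
Each heap operation costs O(log V).
V + E = 72 + 246 = 318
ceil(log2(72)) = 7 (since 2^6 = 64 < 72 <= 128 = 2^7)
Total heap work = (V+E) * ceil(log2(V)) = 318 * 7 = 2226


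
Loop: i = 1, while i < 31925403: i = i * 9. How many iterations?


i multiplies by 9 each step:
i = 1 -> 9 -> 81 -> 729 -> 6561 -> 59049 -> 531441 -> 4782969 -> 43046721 (stop)
Iterations = ceil(log_9(31925403)) = 8


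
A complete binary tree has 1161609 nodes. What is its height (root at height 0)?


In a complete binary tree, level k holds nodes 2^k .. 2^(k+1)-1 (1-indexed).
Height = floor(log2(n)) = floor(log2(1161609)) = 20
Check: 2^20 = 1048576 <= 1161609 < 2097152 = 2^21


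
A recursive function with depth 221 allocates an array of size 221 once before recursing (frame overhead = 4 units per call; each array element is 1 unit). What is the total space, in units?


Array allocation: 221 units (allocated once)
Stack frames: 221 deep * 4 per frame = 884 units
Total = 221 + 884 = 1105


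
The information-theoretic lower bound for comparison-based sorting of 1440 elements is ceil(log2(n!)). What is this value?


A binary decision tree of height h has at most 2^h leaves and needs at least n! of them, so h >= ceil(log2(n!)).
1440! is far too large to multiply out, so use Stirling's series:
  ln(n!) ~ n ln n - n + (1/2) ln(2 pi n) + 1/(12n)  (error below 1/(360 n^3), negligible here)
  ln(1440) = 7.2723984
  n ln n = 1440 * 7.2723984 = 10472.2537
  (1/2) ln(2 pi * 1440) = (1/2) ln(9047.7868) = 4.5551
  1/(12*1440) = 0.0001
  ln(1440!) ~ 10472.2537 - 1440 + 4.5551 + 0.0001 = 9036.8089
Convert to base 2: log2(1440!) = 9036.8089 / ln 2 = 9036.8089 / 0.69314718 = 13037.3594
ceil(13037.3594) = 13038


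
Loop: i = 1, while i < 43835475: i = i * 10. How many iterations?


i multiplies by 10 each step:
i = 1 -> 10 -> 100 -> 1000 -> 10000 -> 100000 -> 1000000 -> 10000000 -> 100000000 (stop)
Iterations = ceil(log_10(43835475)) = 8


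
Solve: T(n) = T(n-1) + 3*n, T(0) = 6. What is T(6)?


Expanding the recurrence:
T(6) = T(5) + 3*6
       = T(4) + 3*5 + 3*6
       ...
       = T(0) + 3*(1 + 2 + ... + 6)
       = 6 + 3 * 6*7/2
       = 6 + 3 * 21
       = 6 + 63 = 69


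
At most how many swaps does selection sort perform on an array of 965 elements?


Each of the 964 passes places one element in its final position.
Pass 1: swap minimum into position 0
Pass 2: swap minimum of remaining into position 1
...
Pass 964: last two elements, one swap
Maximum swaps = 965 - 1 = 964


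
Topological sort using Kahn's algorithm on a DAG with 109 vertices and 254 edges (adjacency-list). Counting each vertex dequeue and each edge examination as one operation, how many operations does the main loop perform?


Kahn's algorithm:
  1. Compute in-degrees: O(V + E)
  2. Process queue: each vertex dequeued once (O(V))
     each edge examined once (O(E))
Total = V + E = 109 + 254 = 363


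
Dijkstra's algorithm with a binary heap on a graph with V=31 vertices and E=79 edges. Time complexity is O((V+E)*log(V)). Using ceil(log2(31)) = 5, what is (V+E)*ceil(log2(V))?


Dijkstra with a binary heap: each vertex is extracted once, each edge may relax once.
Each heap operation costs O(log V).
V + E = 31 + 79 = 110
ceil(log2(31)) = 5 (since 2^4 = 16 < 31 <= 32 = 2^5)
Total heap work = (V+E) * ceil(log2(V)) = 110 * 5 = 550


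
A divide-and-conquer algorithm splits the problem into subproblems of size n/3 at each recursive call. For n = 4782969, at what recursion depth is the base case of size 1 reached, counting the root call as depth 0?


At each depth, the problem size is divided by 3:
  Depth 0: problem size = 4782969
  Depth 1: problem size = 1594323
  Depth 2: problem size = 531441
  Depth 3: problem size = 177147
  Depth 4: problem size = 59049
  Depth 5: problem size = 19683
  Depth 6: problem size = 6561
  Depth 7: problem size = 2187
  Depth 8: problem size = 729
  Depth 9: problem size = 243
  Depth 10: problem size = 81
  Depth 11: problem size = 27
  Depth 12: problem size = 9
  Depth 13: problem size = 3
  Depth 14: problem size = 1 (base case)
The base case is reached at depth log_3(4782969) = 14 (the tree has 15 levels counting depth 0, but the depth asked for is 14).
Recursion depth = 14


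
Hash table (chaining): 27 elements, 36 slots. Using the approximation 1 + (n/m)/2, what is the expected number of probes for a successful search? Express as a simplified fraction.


Computing expected probes:
alpha = 27/36
= 1 + alpha/2
= 1 + 27/(2*36)
= (2*36 + 27) / (2*36)
= 99/72 = 11/8


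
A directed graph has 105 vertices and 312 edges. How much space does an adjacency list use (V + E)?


Adjacency list: one list head per vertex + one entry per edge
Vertex heads: 105
Edge entries: 312
Total = 105 + 312 = 417


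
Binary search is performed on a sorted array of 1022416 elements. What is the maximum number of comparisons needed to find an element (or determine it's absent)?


Binary search halves the search space each comparison:
  Step 1: search space = 1022416 -> 511208
  Step 2: search space = 511208 -> 255604
  Step 3: search space = 255604 -> 127802
  Step 4: search space = 127802 -> 63901
  Step 5: search space = 63901 -> 31950
  Step 6: search space = 31950 -> 15975
  Step 7: search space = 15975 -> 7987
  Step 8: search space = 7987 -> 3993
  Step 9: search space = 3993 -> 1996
  Step 10: search space = 1996 -> 998
  Step 11: search space = 998 -> 499
  Step 12: search space = 499 -> 249
  Step 13: search space = 249 -> 124
  Step 14: search space = 124 -> 62
  Step 15: search space = 62 -> 31
  Step 16: search space = 31 -> 15
  Step 17: search space = 15 -> 7
  Step 18: search space = 7 -> 3
  Step 19: search space = 3 -> 1
  Step 20: search space = 1 (final check)
Maximum comparisons = floor(log2(1022416)) + 1 = 19 + 1 = 20


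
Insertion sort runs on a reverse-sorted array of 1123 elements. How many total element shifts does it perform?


Sum of shifts = 1 + 2 + 3 + ... + 1122
= 1123 * 1122 / 2
= 1260006 / 2
= 630003


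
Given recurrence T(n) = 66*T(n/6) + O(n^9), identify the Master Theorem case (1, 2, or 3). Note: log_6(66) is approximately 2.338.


Master Theorem parameters: a=66, b=6, c=9
log_b(a) = 2.338
Compare b^c with a: 6^9 = 10077696 > 66, so c > log_b(a).
Comparing c=9 vs log_b(a)=2.338:
9 > 2.338 => Case 3
Result: T(n) = O(n^9)
Master Theorem case = 3


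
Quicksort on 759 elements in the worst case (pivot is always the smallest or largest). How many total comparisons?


In the worst case, each partition step picks the worst pivot:
  Partition 1: 758 comparisons (n-1 elements to compare)
  Partition 2: 757 comparisons
  Partition 3: 756 comparisons
  Partition 4: 755 comparisons
  Partition 5: 754 comparisons
  ...
  Last partition: 0 comparisons
Total = (n-1) + (n-2) + ... + 1 + 0 = n*(n-1)/2
= 759*758/2 = 287661


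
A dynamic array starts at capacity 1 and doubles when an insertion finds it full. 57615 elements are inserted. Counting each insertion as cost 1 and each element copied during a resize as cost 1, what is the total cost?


n = 57615
Insertion costs: 57615
Resizes copy 1, 2, 4, ... up to the largest power of 2 that is <= n-1 = 57614, i.e. 32768.
Copy costs = 1 + 2 + 4 + 8 + 16 + 32 + 64 + 128 + 256 + 512 + 1024 + 2048 + 4096 + 8192 + 16384 + 32768 = 65535
Total = 57615 + 65535 = 123150


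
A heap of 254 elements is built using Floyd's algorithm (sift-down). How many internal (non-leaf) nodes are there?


Leaf nodes occupy roughly half the array.
Sift-down is called for each internal node, starting from the last one.
Internal nodes = floor(n/2) = floor(254/2) = 127


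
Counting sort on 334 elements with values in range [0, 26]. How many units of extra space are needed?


Output array size: 334 (to store sorted result)
Count array size: 27 (one slot per possible value, range 0 to 26)
Total extra space = 334 + 27 = 361


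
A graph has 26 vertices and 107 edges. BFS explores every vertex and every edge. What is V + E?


A full BFS traversal dequeues each vertex once and examines each edge once.
Vertex visits: 26
Edge visits: 107
V + E = 26 + 107 = 133


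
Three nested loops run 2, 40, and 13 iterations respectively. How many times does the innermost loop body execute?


Loop 1 (outermost): 2 iterations
Loop 2 (middle): 40 iterations per outer
Loop 3 (innermost): 13 iterations per middle
Total = 2 * 40 * 13 = 1040


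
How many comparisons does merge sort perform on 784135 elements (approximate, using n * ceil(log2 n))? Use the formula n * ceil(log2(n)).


Recursion depth: ceil(log2(784135)) = 20
Each recursion level merges n = 784135 elements
Total = 784135 * 20 = 15682700


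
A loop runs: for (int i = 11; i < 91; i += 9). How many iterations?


Loop starts at i = 11, increments by 9, stops when i >= 91.
Number of iterations = ceil((91 - 11) / 9)
= ceil(80 / 9)
= 9


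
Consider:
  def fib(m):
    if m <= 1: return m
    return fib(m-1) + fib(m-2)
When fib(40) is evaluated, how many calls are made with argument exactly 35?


Let N(m) = number of times fib(m) is called while evaluating fib(40).
N(40) = 1 (the initial call).
N(39) = 1 (only fib(40) calls it).
For 1 <= m <= 38: fib(m) is called by fib(m+1) and fib(m+2), so
  N(m) = N(m+1) + N(m+2).
fib(0) is called only by fib(2), so N(0) = N(2).
Walk down from m=40:
  N(40)=1, N(39)=1, N(38)=2, N(37)=3, N(36)=5, N(35)=8
N(35) = 8


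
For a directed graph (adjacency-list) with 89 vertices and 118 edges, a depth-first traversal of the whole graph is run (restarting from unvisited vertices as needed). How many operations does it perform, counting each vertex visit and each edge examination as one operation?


A full DFS traversal visits each vertex once and examines each edge once.
V = 89
E = 118
Sum = 89 + 118 = 207


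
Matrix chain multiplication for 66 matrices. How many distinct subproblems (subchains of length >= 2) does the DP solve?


Subproblems are indexed by (i, j) where i < j.
Number of such pairs = n*(n-1)/2
= 66 * 65 / 2
= 2145


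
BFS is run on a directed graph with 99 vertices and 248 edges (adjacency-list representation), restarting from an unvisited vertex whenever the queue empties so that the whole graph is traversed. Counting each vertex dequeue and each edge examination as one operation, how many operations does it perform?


A full BFS traversal dequeues each vertex exactly once and examines each directed edge exactly once.
V = 99 (vertex processing cost)
E = 248 (edge examination cost)
Total operations proportional to V + E = 99 + 248 = 347


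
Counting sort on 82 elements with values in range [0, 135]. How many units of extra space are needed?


Output array size: 82 (to store sorted result)
Count array size: 136 (one slot per possible value, range 0 to 135)
Total extra space = 82 + 136 = 218


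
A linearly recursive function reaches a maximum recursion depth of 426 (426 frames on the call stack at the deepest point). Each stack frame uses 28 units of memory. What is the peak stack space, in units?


Maximum recursion depth = 426 frames
Memory per frame = 28 units
Total stack space = depth * frame_size
= 426 * 28 = 11928


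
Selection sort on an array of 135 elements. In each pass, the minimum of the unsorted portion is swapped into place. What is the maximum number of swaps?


Selection sort performs one swap per pass:
  Pass 1: find min in positions 0 to 134, swap with position 0
  Pass 2: find min in positions 1 to 134, swap with position 1
  Pass 3: find min in positions 2 to 134, swap with position 2
  Pass 4: find min in positions 3 to 134, swap with position 3
  Pass 5: find min in positions 4 to 134, swap with position 4
  ... (129 more passes)
Total passes (and swaps) = n - 1 = 135 - 1 = 134


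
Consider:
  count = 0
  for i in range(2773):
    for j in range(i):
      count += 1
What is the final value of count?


For each i, the inner loop runs i times:
  i=0: inner runs 0 times
  i=1: inner runs 1 time
  i=2: inner runs 2 times
  i=3: inner runs 3 times
  i=4: inner runs 4 times
  i=5: inner runs 5 times
  i=6: inner runs 6 times
  i=7: inner runs 7 times
  ...
Total = 0 + 1 + 2 + ... + 2772 = 2773*(2773-1)/2 = 3843378


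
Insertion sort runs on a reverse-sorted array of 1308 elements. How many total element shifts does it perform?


Sum of shifts = 1 + 2 + 3 + ... + 1307
= 1308 * 1307 / 2
= 1709556 / 2
= 854778


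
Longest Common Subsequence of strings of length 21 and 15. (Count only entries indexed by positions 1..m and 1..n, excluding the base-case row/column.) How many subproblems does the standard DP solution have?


DP table indexed by positions in both strings.
First string: 21 positions
Second string: 15 positions
Total = 21 * 15 = 315


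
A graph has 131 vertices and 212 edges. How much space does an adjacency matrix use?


Adjacency matrix: V x V grid of entries
Space = V^2 = 131^2 = 131 * 131 = 17161


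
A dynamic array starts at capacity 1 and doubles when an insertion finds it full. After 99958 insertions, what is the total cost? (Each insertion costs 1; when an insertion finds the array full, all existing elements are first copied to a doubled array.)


Insertion cost: 99958 (one per element)
Resizes occur just before inserting elements 2, 3, 5, 9, ...
Elements copied at each resize: 1 + 2 + 4 + 8 + 16 + 32 + 64 + 128 + 256 + 512 + 1024 + 2048 + 4096 + 8192 + 16384 + 32768 + 65536
Sum of copies = 131071 (geometric series: 2^k - 1)
Total = 99958 + 131071 = 231029


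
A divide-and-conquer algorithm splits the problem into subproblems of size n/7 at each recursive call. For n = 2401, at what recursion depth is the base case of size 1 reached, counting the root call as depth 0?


At each depth, the problem size is divided by 7:
  Depth 0: problem size = 2401
  Depth 1: problem size = 343
  Depth 2: problem size = 49
  Depth 3: problem size = 7
  Depth 4: problem size = 1 (base case)
The base case is reached at depth log_7(2401) = 4 (the tree has 5 levels counting depth 0, but the depth asked for is 4).
Recursion depth = 4


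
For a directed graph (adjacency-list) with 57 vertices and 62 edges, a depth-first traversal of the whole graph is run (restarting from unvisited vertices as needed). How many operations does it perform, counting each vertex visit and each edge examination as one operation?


A full DFS traversal visits each vertex once and examines each edge once.
V = 57
E = 62
Sum = 57 + 62 = 119


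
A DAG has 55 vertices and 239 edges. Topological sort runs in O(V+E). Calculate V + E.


V = 55 (vertex processing)
E = 239 (edge processing)
V + E = 55 + 239 = 294


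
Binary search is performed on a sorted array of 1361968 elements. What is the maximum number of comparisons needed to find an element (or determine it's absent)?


Binary search halves the search space each comparison:
  Step 1: search space = 1361968 -> 680984
  Step 2: search space = 680984 -> 340492
  Step 3: search space = 340492 -> 170246
  Step 4: search space = 170246 -> 85123
  Step 5: search space = 85123 -> 42561
  Step 6: search space = 42561 -> 21280
  Step 7: search space = 21280 -> 10640
  Step 8: search space = 10640 -> 5320
  Step 9: search space = 5320 -> 2660
  Step 10: search space = 2660 -> 1330
  Step 11: search space = 1330 -> 665
  Step 12: search space = 665 -> 332
  Step 13: search space = 332 -> 166
  Step 14: search space = 166 -> 83
  Step 15: search space = 83 -> 41
  Step 16: search space = 41 -> 20
  Step 17: search space = 20 -> 10
  Step 18: search space = 10 -> 5
  Step 19: search space = 5 -> 2
  Step 20: search space = 2 -> 1
  Step 21: search space = 1 (final check)
Maximum comparisons = floor(log2(1361968)) + 1 = 20 + 1 = 21


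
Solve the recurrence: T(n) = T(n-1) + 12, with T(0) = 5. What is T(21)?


Unrolling the recurrence:
T(21) = T(20) + 12
       = T(19) + 12 + 12
       = T(18) + 12*3
       ...
       = T(0) + 12*21
       = 5 + 252 = 257


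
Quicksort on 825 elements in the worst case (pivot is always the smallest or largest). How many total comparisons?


In the worst case, each partition step picks the worst pivot:
  Partition 1: 824 comparisons (n-1 elements to compare)
  Partition 2: 823 comparisons
  Partition 3: 822 comparisons
  Partition 4: 821 comparisons
  Partition 5: 820 comparisons
  ...
  Last partition: 0 comparisons
Total = (n-1) + (n-2) + ... + 1 + 0 = n*(n-1)/2
= 825*824/2 = 339900


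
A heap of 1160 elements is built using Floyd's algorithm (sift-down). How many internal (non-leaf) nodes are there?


Leaf nodes occupy roughly half the array.
Sift-down is called for each internal node, starting from the last one.
Internal nodes = floor(n/2) = floor(1160/2) = 580


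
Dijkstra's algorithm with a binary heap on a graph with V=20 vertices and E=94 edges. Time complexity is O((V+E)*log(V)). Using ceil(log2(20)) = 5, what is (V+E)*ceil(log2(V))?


Dijkstra with a binary heap: each vertex is extracted once, each edge may relax once.
Each heap operation costs O(log V).
V + E = 20 + 94 = 114
ceil(log2(20)) = 5 (since 2^4 = 16 < 20 <= 32 = 2^5)
Total heap work = (V+E) * ceil(log2(V)) = 114 * 5 = 570


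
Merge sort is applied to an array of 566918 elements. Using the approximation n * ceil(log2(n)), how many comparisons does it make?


Merge sort divides the array into halves recursively.
Number of levels = ceil(log2(566918)) = 20
At each level, approximately n = 566918 comparisons are needed for merging.
Total comparisons ~ n * ceil(log2(n)) = 566918 * 20 = 11338360


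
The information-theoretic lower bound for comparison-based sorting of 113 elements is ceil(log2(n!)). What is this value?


A binary decision tree of height h has at most 2^h leaves and needs at least n! of them, so h >= ceil(log2(n!)).
113! is far too large to multiply out, so use Stirling's series:
  ln(n!) ~ n ln n - n + (1/2) ln(2 pi n) + 1/(12n)  (error below 1/(360 n^3), negligible here)
  ln(113) = 4.7273878
  n ln n = 113 * 4.7273878 = 534.1948
  (1/2) ln(2 pi * 113) = (1/2) ln(709.9999) = 3.2826
  1/(12*113) = 0.0007
  ln(113!) ~ 534.1948 - 113 + 3.2826 + 0.0007 = 424.4781
Convert to base 2: log2(113!) = 424.4781 / ln 2 = 424.4781 / 0.69314718 = 612.3925
ceil(612.3925) = 613


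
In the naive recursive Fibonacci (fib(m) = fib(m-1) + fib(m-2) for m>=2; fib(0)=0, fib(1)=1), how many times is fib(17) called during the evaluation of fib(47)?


Let N(m) = number of times fib(m) is called while evaluating fib(47).
N(47) = 1 (the initial call).
N(46) = 1 (only fib(47) calls it).
For 1 <= m <= 45: fib(m) is called by fib(m+1) and fib(m+2), so
  N(m) = N(m+1) + N(m+2).
fib(0) is called only by fib(2), so N(0) = N(2).
Walk down from m=47:
  N(47)=1, N(46)=1, N(45)=2, N(44)=3, N(43)=5, N(42)=8, N(41)=13, N(40)=21, N(39)=34, N(38)=55, N(37)=89, N(36)=144, N(35)=233, N(34)=377, N(33)=610, N(32)=987, N(31)=1597, N(30)=2584, N(29)=4181, N(28)=6765, N(27)=10946, N(26)=17711, N(25)=28657, N(24)=46368, N(23)=75025, N(22)=121393, N(21)=196418, N(20)=317811, N(19)=514229, N(18)=832040, N(17)=1346269
N(17) = 1346269


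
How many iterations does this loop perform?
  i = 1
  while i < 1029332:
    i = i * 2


The loop variable doubles each iteration:
i = 1 -> 2 -> 4 -> 8 -> 16 -> 32 -> 64 -> 128 -> 256 -> 512 -> 1024 -> 2048 -> 4096 -> 8192 -> 16384 -> 32768 -> 65536 -> 131072 -> 262144 -> 524288 -> 1048576 (stop, 1048576 >= 1029332)
Number of doublings = ceil(log2(1029332)) = 20


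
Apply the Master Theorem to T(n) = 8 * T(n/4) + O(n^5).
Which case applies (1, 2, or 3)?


The Master Theorem: T(n) = a*T(n/b) + O(n^c)
  a = 8, b = 4, c = 5
log_b(a) = log_4(8) ~ 1.5
Compare b^c with a: 4^5 = 1024 > 8, so c > log_b(a).
Since c > log_b(a), Case 3 applies.
T(n) = O(n^5)
Master Theorem case = 3


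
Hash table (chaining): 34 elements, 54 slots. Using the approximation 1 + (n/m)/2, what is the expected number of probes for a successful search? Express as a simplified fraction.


Computing expected probes:
alpha = 34/54
= 1 + alpha/2
= 1 + 34/(2*54)
= (2*54 + 34) / (2*54)
= 142/108 = 71/54


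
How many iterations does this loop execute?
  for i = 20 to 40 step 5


The loop variable i takes values starting at 20 and increments by 5 each iteration.
Sequence: i = 20, 25, 30, 35, 40
The upper bound 40 is inclusive, so the count is floor((last - first) / step) + 1:
floor((40 - 20) / 5) + 1 = floor(20/5) + 1 = 4 + 1 = 5
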